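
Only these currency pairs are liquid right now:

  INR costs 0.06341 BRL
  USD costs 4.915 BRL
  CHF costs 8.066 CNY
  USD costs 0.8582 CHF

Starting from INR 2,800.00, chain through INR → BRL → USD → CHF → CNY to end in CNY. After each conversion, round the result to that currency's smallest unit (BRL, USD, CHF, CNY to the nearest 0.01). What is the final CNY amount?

CNY 250.05

INR 2,800.00 × 0.06341 = BRL 177.55
BRL 177.55 ÷ 4.915 = USD 36.12
USD 36.12 × 0.8582 = CHF 31.00
CHF 31.00 × 8.066 = CNY 250.05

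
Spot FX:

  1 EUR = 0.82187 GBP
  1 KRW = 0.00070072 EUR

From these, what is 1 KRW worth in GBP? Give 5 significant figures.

1 KRW × 0.00070072 = 0.00070072 EUR
0.00070072 EUR × 0.82187 = 0.000575901 GBP

KRW/GBP = 0.00057590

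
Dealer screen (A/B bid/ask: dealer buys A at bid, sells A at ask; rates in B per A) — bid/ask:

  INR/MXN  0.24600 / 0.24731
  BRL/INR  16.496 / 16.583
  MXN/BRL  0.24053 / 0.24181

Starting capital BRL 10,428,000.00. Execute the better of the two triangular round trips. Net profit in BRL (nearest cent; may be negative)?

Best loop BRL → MXN → INR → BRL:
BRL 10,428,000.00 ÷ 0.24181 (buy MXN at ask) = MXN 43,124,767.38
MXN 43,124,767.38 ÷ 0.24731 (buy INR at ask) = INR 174,375,348.26
INR 174,375,348.26 ÷ 16.583 (buy BRL at ask) = BRL 10,515,307.74

Net profit: BRL 87,307.74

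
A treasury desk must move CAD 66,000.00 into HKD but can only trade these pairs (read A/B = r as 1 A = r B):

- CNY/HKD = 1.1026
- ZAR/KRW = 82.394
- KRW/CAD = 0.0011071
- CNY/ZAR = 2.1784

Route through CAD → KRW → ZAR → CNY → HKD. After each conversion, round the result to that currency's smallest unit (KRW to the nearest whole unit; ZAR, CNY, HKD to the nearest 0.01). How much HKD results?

HKD 366,219.84

CAD 66,000.00 ÷ 0.0011071 = KRW 59,615,211
KRW 59,615,211 ÷ 82.394 = ZAR 723,538.26
ZAR 723,538.26 ÷ 2.1784 = CNY 332,142.06
CNY 332,142.06 × 1.1026 = HKD 366,219.84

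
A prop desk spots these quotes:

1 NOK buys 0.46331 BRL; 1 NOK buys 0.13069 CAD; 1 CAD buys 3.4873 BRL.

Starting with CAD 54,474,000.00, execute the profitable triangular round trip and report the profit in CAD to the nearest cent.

Profit: CAD 902,980.65

Profitable loop is CAD → NOK → BRL → CAD:
CAD 54,474,000.00 ÷ 0.13069 = NOK 416,818,425.28
NOK 416,818,425.28 × 0.46331 = BRL 193,116,144.62
BRL 193,116,144.62 ÷ 3.4873 = CAD 55,376,980.65
Profit = CAD 55,376,980.65 − CAD 54,474,000.00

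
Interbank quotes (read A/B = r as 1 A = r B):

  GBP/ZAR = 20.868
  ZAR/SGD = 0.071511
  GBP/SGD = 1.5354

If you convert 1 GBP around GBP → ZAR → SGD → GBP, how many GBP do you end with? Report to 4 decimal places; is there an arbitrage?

0.9719 (arbitrage exists)

Around GBP → ZAR → SGD → GBP: 1 × 20.868 × 0.071511 ÷ 1.5354 = 0.971924
Product < 1; profitable direction is GBP → SGD → ZAR → GBP.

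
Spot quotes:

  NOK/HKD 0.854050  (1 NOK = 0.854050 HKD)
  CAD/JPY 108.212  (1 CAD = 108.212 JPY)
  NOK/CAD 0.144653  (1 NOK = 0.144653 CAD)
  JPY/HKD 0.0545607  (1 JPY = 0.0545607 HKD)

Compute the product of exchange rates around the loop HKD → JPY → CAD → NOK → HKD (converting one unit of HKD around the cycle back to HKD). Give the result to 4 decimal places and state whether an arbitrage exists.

1.0000 (no arbitrage)

Around HKD → JPY → CAD → NOK → HKD: 1 ÷ 0.0545607 ÷ 108.212 ÷ 0.144653 × 0.854050 = 1.000001
Product ≈ 1 (deviation 0.000%, within rounding noise).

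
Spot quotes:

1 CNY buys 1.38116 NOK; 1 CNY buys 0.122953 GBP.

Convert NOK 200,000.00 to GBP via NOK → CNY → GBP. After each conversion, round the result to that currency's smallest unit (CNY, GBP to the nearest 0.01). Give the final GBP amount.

GBP 17,804.31

NOK 200,000.00 ÷ 1.38116 = CNY 144,805.82
CNY 144,805.82 × 0.122953 = GBP 17,804.31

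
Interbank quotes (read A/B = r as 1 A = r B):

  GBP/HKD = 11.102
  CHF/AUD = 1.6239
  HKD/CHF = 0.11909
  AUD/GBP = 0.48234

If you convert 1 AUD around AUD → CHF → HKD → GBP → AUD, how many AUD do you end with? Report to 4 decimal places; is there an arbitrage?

Around AUD → CHF → HKD → GBP → AUD: 1 ÷ 1.6239 ÷ 0.11909 ÷ 11.102 ÷ 0.48234 = 0.965630
Product < 1; profitable direction is AUD → GBP → HKD → CHF → AUD.

0.9656 (arbitrage exists)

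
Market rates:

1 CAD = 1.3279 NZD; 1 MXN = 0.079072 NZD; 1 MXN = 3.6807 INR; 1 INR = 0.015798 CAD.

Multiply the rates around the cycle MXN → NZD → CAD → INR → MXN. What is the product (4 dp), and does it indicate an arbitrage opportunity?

Around MXN → NZD → CAD → INR → MXN: 1 × 0.079072 ÷ 1.3279 ÷ 0.015798 ÷ 3.6807 = 1.024059
Product > 1; profitable direction is MXN → NZD → CAD → INR → MXN.

1.0241 (arbitrage exists)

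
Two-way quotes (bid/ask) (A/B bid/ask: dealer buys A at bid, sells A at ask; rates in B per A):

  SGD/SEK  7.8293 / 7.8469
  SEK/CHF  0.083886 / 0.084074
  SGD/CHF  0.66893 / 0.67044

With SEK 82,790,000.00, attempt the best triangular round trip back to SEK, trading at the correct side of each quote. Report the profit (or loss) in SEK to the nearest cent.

Best loop SEK → SGD → CHF → SEK:
SEK 82,790,000.00 ÷ 7.8469 (buy SGD at ask) = SGD 10,550,663.32
SGD 10,550,663.32 × 0.66893 (sell SGD at bid) = CHF 7,057,655.21
CHF 7,057,655.21 ÷ 0.084074 (buy SEK at ask) = SEK 83,945,752.72

Net profit: SEK 1,155,752.72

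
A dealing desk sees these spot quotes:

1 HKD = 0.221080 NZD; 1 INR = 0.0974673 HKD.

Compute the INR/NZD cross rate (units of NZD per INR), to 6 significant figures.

1 INR × 0.0974673 = 0.0974673 HKD
0.0974673 HKD × 0.221080 = 0.0215481 NZD

INR/NZD = 0.0215481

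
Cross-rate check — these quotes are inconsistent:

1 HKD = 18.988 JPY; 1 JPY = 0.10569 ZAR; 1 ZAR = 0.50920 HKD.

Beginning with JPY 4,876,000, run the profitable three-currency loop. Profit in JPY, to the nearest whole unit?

Profit: JPY 106,705

Profitable loop is JPY → ZAR → HKD → JPY:
JPY 4,876,000 × 0.10569 = ZAR 515,344.44
ZAR 515,344.44 × 0.50920 = HKD 262,413.39
HKD 262,413.39 × 18.988 = JPY 4,982,705
Profit = JPY 4,982,705 − JPY 4,876,000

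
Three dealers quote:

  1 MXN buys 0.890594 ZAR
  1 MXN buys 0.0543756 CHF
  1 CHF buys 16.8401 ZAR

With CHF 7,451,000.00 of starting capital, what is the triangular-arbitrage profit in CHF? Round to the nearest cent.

Profitable loop is CHF → ZAR → MXN → CHF:
CHF 7,451,000.00 × 16.8401 = ZAR 125,475,585.10
ZAR 125,475,585.10 ÷ 0.890594 = MXN 140,889,771.43
MXN 140,889,771.43 × 0.0543756 = CHF 7,660,965.86
Profit = CHF 7,660,965.86 − CHF 7,451,000.00

Profit: CHF 209,965.86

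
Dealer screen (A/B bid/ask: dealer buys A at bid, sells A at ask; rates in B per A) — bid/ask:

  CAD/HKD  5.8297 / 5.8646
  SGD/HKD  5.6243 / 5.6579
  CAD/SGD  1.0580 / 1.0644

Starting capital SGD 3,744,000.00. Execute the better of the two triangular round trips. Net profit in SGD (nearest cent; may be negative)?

Net profit: SGD 54,845.14

Best loop SGD → HKD → CAD → SGD:
SGD 3,744,000.00 × 5.6243 (sell SGD at bid) = HKD 21,057,379.20
HKD 21,057,379.20 ÷ 5.8646 (buy CAD at ask) = CAD 3,590,590.87
CAD 3,590,590.87 × 1.0580 (sell CAD at bid) = SGD 3,798,845.14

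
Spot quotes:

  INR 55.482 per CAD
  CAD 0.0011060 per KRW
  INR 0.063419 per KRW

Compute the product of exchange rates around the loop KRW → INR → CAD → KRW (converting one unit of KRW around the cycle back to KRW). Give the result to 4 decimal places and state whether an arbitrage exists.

Around KRW → INR → CAD → KRW: 1 × 0.063419 ÷ 55.482 ÷ 0.0011060 = 1.033504
Product > 1; profitable direction is KRW → INR → CAD → KRW.

1.0335 (arbitrage exists)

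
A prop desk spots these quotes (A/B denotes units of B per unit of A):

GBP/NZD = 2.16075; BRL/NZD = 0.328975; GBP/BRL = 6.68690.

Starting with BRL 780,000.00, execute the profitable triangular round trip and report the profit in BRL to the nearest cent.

Profitable loop is BRL → NZD → GBP → BRL:
BRL 780,000.00 × 0.328975 = NZD 256,600.50
NZD 256,600.50 ÷ 2.16075 = GBP 118,755.29
GBP 118,755.29 × 6.68690 = BRL 794,104.77
Profit = BRL 794,104.77 − BRL 780,000.00

Profit: BRL 14,104.77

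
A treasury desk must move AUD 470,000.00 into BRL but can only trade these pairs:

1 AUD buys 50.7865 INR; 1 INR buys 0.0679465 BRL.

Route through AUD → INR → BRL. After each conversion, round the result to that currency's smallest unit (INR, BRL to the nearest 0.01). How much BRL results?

AUD 470,000.00 × 50.7865 = INR 23,869,655.00
INR 23,869,655.00 × 0.0679465 = BRL 1,621,859.51

BRL 1,621,859.51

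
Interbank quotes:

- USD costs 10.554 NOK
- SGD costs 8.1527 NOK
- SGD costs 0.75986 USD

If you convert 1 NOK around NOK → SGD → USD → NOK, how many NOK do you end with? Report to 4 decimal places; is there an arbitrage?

0.9837 (arbitrage exists)

Around NOK → SGD → USD → NOK: 1 ÷ 8.1527 × 0.75986 × 10.554 = 0.983670
Product < 1; profitable direction is NOK → USD → SGD → NOK.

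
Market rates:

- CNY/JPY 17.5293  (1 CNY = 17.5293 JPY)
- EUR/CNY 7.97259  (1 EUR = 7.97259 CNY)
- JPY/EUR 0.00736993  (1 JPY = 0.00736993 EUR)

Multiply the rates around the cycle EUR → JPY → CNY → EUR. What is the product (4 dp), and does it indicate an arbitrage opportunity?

0.9709 (arbitrage exists)

Around EUR → JPY → CNY → EUR: 1 ÷ 0.00736993 ÷ 17.5293 ÷ 7.97259 = 0.970896
Product < 1; profitable direction is EUR → CNY → JPY → EUR.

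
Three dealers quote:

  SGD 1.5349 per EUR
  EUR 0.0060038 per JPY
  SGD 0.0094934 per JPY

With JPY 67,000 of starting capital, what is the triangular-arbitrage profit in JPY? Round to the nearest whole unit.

Profit: JPY 2,022

Profitable loop is JPY → SGD → EUR → JPY:
JPY 67,000 × 0.0094934 = SGD 636.06
SGD 636.06 ÷ 1.5349 = EUR 414.40
EUR 414.40 ÷ 0.0060038 = JPY 69,022
Profit = JPY 69,022 − JPY 67,000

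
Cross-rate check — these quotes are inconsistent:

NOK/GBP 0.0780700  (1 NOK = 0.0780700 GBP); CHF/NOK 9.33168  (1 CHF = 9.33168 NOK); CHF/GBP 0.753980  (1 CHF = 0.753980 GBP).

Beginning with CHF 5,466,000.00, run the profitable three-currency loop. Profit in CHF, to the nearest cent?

Profitable loop is CHF → GBP → NOK → CHF:
CHF 5,466,000.00 × 0.753980 = GBP 4,121,254.68
GBP 4,121,254.68 ÷ 0.0780700 = NOK 52,789,223.52
NOK 52,789,223.52 ÷ 9.33168 = CHF 5,656,990.33
Profit = CHF 5,656,990.33 − CHF 5,466,000.00

Profit: CHF 190,990.33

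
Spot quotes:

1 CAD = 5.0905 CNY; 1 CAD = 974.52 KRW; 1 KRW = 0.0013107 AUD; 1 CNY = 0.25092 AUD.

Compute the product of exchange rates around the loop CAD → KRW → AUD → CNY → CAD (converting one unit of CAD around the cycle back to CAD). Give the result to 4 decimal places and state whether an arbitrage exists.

1.0000 (no arbitrage)

Around CAD → KRW → AUD → CNY → CAD: 1 × 974.52 × 0.0013107 ÷ 0.25092 ÷ 5.0905 = 0.999996
Product ≈ 1 (deviation 0.000%, within rounding noise).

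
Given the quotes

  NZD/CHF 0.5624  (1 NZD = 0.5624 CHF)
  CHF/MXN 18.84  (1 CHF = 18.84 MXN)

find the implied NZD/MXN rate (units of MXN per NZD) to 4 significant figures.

NZD/MXN = 10.60

1 NZD × 0.5624 = 0.5624 CHF
0.5624 CHF × 18.84 = 10.5956 MXN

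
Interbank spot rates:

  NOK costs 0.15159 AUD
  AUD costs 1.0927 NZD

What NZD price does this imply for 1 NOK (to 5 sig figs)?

1 NOK × 0.15159 = 0.15159 AUD
0.15159 AUD × 1.0927 = 0.165642 NZD

NOK/NZD = 0.16564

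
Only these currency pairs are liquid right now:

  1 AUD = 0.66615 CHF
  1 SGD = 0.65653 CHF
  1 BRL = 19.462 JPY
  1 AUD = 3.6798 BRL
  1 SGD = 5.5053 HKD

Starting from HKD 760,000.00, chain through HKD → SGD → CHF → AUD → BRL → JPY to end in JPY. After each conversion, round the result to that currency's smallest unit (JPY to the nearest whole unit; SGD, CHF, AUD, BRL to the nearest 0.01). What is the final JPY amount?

HKD 760,000.00 ÷ 5.5053 = SGD 138,048.79
SGD 138,048.79 × 0.65653 = CHF 90,633.17
CHF 90,633.17 ÷ 0.66615 = AUD 136,055.20
AUD 136,055.20 × 3.6798 = BRL 500,655.92
BRL 500,655.92 × 19.462 = JPY 9,743,766

JPY 9,743,766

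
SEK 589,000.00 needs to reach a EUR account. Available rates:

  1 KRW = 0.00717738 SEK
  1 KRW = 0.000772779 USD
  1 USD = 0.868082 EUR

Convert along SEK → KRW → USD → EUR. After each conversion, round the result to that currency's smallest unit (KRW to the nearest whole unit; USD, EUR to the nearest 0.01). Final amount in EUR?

EUR 55,051.03

SEK 589,000.00 ÷ 0.00717738 = KRW 82,063,371
KRW 82,063,371 × 0.000772779 = USD 63,416.85
USD 63,416.85 × 0.868082 = EUR 55,051.03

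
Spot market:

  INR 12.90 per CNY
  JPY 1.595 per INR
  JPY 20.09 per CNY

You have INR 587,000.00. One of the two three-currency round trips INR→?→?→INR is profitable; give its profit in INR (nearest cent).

Profit: INR 14,185.59

Profitable loop is INR → JPY → CNY → INR:
INR 587,000.00 × 1.595 = JPY 936,265
JPY 936,265 ÷ 20.09 = CNY 46,603.53
CNY 46,603.53 × 12.90 = INR 601,185.59
Profit = INR 601,185.59 − INR 587,000.00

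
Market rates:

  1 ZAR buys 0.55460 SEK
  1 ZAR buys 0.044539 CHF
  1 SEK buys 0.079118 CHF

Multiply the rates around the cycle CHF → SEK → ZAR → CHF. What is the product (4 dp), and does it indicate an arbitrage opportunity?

1.0150 (arbitrage exists)

Around CHF → SEK → ZAR → CHF: 1 ÷ 0.079118 ÷ 0.55460 × 0.044539 = 1.015045
Product > 1; profitable direction is CHF → SEK → ZAR → CHF.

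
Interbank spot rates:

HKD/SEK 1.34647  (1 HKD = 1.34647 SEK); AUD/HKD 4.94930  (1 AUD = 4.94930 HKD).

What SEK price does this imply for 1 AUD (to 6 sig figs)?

1 AUD × 4.94930 = 4.9493 HKD
4.9493 HKD × 1.34647 = 6.66408 SEK

AUD/SEK = 6.66408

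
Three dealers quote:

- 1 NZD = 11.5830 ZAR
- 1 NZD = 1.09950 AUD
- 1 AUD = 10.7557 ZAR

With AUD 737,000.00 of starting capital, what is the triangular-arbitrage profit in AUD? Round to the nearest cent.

Profit: AUD 15,454.68

Profitable loop is AUD → ZAR → NZD → AUD:
AUD 737,000.00 × 10.7557 = ZAR 7,926,950.90
ZAR 7,926,950.90 ÷ 11.5830 = NZD 684,360.78
NZD 684,360.78 × 1.09950 = AUD 752,454.68
Profit = AUD 752,454.68 − AUD 737,000.00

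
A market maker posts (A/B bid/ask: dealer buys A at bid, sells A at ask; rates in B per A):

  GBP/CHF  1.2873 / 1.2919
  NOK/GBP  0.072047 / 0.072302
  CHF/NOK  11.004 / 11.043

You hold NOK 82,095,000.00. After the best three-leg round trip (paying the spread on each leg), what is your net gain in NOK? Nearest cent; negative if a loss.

Net profit: NOK 1,689,360.64

Best loop NOK → GBP → CHF → NOK:
NOK 82,095,000.00 × 0.072047 (sell NOK at bid) = GBP 5,914,698.46
GBP 5,914,698.46 × 1.2873 (sell GBP at bid) = CHF 7,613,991.33
CHF 7,613,991.33 × 11.004 (sell CHF at bid) = NOK 83,784,360.64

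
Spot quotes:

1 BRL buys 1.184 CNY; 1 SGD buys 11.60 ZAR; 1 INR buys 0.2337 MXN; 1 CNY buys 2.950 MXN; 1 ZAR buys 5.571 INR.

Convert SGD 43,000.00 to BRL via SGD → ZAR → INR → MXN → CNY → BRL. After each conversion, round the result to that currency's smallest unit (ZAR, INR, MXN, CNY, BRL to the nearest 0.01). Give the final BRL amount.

SGD 43,000.00 × 11.60 = ZAR 498,800.00
ZAR 498,800.00 × 5.571 = INR 2,778,814.80
INR 2,778,814.80 × 0.2337 = MXN 649,409.02
MXN 649,409.02 ÷ 2.950 = CNY 220,138.65
CNY 220,138.65 ÷ 1.184 = BRL 185,927.91

BRL 185,927.91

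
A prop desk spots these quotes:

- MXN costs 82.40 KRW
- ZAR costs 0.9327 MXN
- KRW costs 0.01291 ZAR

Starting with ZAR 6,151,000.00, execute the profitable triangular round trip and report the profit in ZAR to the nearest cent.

Profit: ZAR 48,409.10

Profitable loop is ZAR → KRW → MXN → ZAR:
ZAR 6,151,000.00 ÷ 0.01291 = KRW 476,452,363
KRW 476,452,363 ÷ 82.40 = MXN 5,782,188.87
MXN 5,782,188.87 ÷ 0.9327 = ZAR 6,199,409.10
Profit = ZAR 6,199,409.10 − ZAR 6,151,000.00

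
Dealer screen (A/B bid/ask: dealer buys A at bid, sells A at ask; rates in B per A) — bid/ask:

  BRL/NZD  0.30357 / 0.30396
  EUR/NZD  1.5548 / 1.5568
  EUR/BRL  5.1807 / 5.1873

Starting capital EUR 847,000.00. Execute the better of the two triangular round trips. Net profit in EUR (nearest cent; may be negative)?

Net profit: EUR 8,653.40

Best loop EUR → BRL → NZD → EUR:
EUR 847,000.00 × 5.1807 (sell EUR at bid) = BRL 4,388,052.90
BRL 4,388,052.90 × 0.30357 (sell BRL at bid) = NZD 1,332,081.22
NZD 1,332,081.22 ÷ 1.5568 (buy EUR at ask) = EUR 855,653.40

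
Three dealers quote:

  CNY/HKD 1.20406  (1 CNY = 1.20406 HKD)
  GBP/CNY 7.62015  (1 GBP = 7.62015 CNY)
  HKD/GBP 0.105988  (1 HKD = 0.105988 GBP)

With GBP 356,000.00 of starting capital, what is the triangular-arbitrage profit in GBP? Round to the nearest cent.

Profit: GBP 10,084.76

Profitable loop is GBP → HKD → CNY → GBP:
GBP 356,000.00 ÷ 0.105988 = HKD 3,358,870.82
HKD 3,358,870.82 ÷ 1.20406 = CNY 2,789,620.80
CNY 2,789,620.80 ÷ 7.62015 = GBP 366,084.76
Profit = GBP 366,084.76 − GBP 356,000.00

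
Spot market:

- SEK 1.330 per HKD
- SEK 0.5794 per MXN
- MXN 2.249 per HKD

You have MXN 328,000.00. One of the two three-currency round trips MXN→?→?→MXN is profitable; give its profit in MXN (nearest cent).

Profitable loop is MXN → HKD → SEK → MXN:
MXN 328,000.00 ÷ 2.249 = HKD 145,842.60
HKD 145,842.60 × 1.330 = SEK 193,970.65
SEK 193,970.65 ÷ 0.5794 = MXN 334,778.48
Profit = MXN 334,778.48 − MXN 328,000.00

Profit: MXN 6,778.48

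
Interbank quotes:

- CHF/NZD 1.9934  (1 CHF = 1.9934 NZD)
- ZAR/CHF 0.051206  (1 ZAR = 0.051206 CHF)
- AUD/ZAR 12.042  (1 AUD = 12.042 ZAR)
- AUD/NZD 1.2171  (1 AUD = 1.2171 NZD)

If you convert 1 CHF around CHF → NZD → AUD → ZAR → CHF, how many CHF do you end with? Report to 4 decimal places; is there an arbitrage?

Around CHF → NZD → AUD → ZAR → CHF: 1 × 1.9934 ÷ 1.2171 × 12.042 × 0.051206 = 1.009922
Product > 1; profitable direction is CHF → NZD → AUD → ZAR → CHF.

1.0099 (arbitrage exists)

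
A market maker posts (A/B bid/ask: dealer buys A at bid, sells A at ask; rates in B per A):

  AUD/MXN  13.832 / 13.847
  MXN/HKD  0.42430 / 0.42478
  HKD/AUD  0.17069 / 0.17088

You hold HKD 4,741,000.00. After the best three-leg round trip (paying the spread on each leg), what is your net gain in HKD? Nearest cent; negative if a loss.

Net profit: HKD 8,370.45

Best loop HKD → AUD → MXN → HKD:
HKD 4,741,000.00 × 0.17069 (sell HKD at bid) = AUD 809,241.29
AUD 809,241.29 × 13.832 (sell AUD at bid) = MXN 11,193,425.52
MXN 11,193,425.52 × 0.42430 (sell MXN at bid) = HKD 4,749,370.45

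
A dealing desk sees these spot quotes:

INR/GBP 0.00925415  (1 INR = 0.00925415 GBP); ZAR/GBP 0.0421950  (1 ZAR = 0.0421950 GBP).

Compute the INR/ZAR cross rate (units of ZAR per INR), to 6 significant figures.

1 INR × 0.00925415 = 0.00925415 GBP
0.00925415 GBP ÷ 0.0421950 = 0.219319 ZAR

INR/ZAR = 0.219319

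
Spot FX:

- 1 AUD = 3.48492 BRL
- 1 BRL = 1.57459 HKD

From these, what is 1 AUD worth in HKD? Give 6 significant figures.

1 AUD × 3.48492 = 3.48492 BRL
3.48492 BRL × 1.57459 = 5.48732 HKD

AUD/HKD = 5.48732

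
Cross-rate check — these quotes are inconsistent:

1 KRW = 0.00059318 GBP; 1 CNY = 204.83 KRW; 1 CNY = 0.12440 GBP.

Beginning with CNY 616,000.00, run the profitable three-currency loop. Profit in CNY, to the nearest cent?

Profitable loop is CNY → GBP → KRW → CNY:
CNY 616,000.00 × 0.12440 = GBP 76,630.40
GBP 76,630.40 ÷ 0.00059318 = KRW 129,185,745
KRW 129,185,745 ÷ 204.83 = CNY 630,697.38
Profit = CNY 630,697.38 − CNY 616,000.00

Profit: CNY 14,697.38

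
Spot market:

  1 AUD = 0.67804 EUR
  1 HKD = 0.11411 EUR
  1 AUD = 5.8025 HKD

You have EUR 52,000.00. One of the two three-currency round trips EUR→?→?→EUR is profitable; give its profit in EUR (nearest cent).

Profit: EUR 1,250.02

Profitable loop is EUR → HKD → AUD → EUR:
EUR 52,000.00 ÷ 0.11411 = HKD 455,700.64
HKD 455,700.64 ÷ 5.8025 = AUD 78,535.22
AUD 78,535.22 × 0.67804 = EUR 53,250.02
Profit = EUR 53,250.02 − EUR 52,000.00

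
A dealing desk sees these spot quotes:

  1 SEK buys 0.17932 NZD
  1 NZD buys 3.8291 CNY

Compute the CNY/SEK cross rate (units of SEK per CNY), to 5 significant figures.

CNY/SEK = 1.4564

1 CNY ÷ 3.8291 = 0.261158 NZD
0.261158 NZD ÷ 0.17932 = 1.45638 SEK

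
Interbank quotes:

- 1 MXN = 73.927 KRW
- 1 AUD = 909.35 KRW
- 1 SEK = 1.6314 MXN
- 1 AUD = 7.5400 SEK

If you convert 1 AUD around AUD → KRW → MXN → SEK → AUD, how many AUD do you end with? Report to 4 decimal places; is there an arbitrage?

1.0000 (no arbitrage)

Around AUD → KRW → MXN → SEK → AUD: 1 × 909.35 ÷ 73.927 ÷ 1.6314 ÷ 7.5400 = 0.999991
Product ≈ 1 (deviation 0.001%, within rounding noise).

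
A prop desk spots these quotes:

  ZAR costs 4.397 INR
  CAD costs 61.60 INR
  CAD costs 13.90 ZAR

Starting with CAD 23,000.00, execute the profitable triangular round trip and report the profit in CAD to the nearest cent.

Profitable loop is CAD → INR → ZAR → CAD:
CAD 23,000.00 × 61.60 = INR 1,416,800.00
INR 1,416,800.00 ÷ 4.397 = ZAR 322,219.70
ZAR 322,219.70 ÷ 13.90 = CAD 23,181.27
Profit = CAD 23,181.27 − CAD 23,000.00

Profit: CAD 181.27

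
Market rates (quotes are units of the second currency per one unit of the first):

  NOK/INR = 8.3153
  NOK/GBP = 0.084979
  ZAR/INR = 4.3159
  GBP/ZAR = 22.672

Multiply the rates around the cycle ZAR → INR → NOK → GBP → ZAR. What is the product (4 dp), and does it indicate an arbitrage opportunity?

1.0000 (no arbitrage)

Around ZAR → INR → NOK → GBP → ZAR: 1 × 4.3159 ÷ 8.3153 × 0.084979 × 22.672 = 0.999988
Product ≈ 1 (deviation 0.001%, within rounding noise).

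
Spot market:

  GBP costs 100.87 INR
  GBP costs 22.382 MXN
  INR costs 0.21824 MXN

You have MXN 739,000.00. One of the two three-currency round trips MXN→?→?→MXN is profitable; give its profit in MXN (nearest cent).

Profitable loop is MXN → INR → GBP → MXN:
MXN 739,000.00 ÷ 0.21824 = INR 3,386,180.35
INR 3,386,180.35 ÷ 100.87 = GBP 33,569.75
GBP 33,569.75 × 22.382 = MXN 751,358.07
Profit = MXN 751,358.07 − MXN 739,000.00

Profit: MXN 12,358.07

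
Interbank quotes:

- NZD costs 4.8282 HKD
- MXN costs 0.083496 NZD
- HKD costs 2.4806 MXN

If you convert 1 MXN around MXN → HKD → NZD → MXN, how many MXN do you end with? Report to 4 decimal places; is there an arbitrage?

Around MXN → HKD → NZD → MXN: 1 ÷ 2.4806 ÷ 4.8282 ÷ 0.083496 = 0.999982
Product ≈ 1 (deviation 0.002%, within rounding noise).

1.0000 (no arbitrage)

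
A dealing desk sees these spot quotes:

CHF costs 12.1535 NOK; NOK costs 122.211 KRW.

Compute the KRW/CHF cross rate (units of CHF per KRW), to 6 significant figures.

1 KRW ÷ 122.211 = 0.00818257 NOK
0.00818257 NOK ÷ 12.1535 = 0.000673269 CHF

KRW/CHF = 0.000673269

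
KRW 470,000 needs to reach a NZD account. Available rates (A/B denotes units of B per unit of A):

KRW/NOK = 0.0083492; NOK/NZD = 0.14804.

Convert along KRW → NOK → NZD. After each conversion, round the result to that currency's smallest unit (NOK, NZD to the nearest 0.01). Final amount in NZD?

KRW 470,000 × 0.0083492 = NOK 3,924.12
NOK 3,924.12 × 0.14804 = NZD 580.93

NZD 580.93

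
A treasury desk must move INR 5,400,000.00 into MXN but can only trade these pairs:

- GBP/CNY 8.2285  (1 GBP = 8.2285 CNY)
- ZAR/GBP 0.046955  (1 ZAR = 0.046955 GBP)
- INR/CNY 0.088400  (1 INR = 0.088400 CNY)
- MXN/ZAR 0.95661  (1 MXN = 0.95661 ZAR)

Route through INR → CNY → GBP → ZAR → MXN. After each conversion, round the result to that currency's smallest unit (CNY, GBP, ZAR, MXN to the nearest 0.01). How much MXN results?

MXN 1,291,542.09

INR 5,400,000.00 × 0.088400 = CNY 477,360.00
CNY 477,360.00 ÷ 8.2285 = GBP 58,013.00
GBP 58,013.00 ÷ 0.046955 = ZAR 1,235,502.08
ZAR 1,235,502.08 ÷ 0.95661 = MXN 1,291,542.09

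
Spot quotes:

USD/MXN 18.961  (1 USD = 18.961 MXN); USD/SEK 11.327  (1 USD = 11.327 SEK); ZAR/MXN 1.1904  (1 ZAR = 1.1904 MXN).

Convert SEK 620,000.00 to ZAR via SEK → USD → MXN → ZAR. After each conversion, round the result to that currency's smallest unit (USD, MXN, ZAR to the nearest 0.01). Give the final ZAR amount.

ZAR 871,856.70

SEK 620,000.00 ÷ 11.327 = USD 54,736.47
USD 54,736.47 × 18.961 = MXN 1,037,858.21
MXN 1,037,858.21 ÷ 1.1904 = ZAR 871,856.70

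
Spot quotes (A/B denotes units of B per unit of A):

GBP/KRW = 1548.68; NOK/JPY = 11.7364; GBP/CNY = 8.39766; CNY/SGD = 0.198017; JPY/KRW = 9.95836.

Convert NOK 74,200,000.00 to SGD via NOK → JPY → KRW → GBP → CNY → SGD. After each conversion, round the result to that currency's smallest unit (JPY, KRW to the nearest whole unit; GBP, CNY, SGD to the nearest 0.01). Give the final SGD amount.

SGD 9,311,629.86

NOK 74,200,000.00 × 11.7364 = JPY 870,840,880
JPY 870,840,880 × 9.95836 = KRW 8,672,146,986
KRW 8,672,146,986 ÷ 1548.68 = GBP 5,599,702.32
GBP 5,599,702.32 × 8.39766 = CNY 47,024,396.18
CNY 47,024,396.18 × 0.198017 = SGD 9,311,629.86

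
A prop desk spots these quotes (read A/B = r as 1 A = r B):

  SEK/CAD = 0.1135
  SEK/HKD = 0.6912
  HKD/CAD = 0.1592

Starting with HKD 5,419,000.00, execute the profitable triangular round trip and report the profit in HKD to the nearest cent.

Profit: HKD 170,438.98

Profitable loop is HKD → SEK → CAD → HKD:
HKD 5,419,000.00 ÷ 0.6912 = SEK 7,839,988.43
SEK 7,839,988.43 × 0.1135 = CAD 889,838.69
CAD 889,838.69 ÷ 0.1592 = HKD 5,589,438.98
Profit = HKD 5,589,438.98 − HKD 5,419,000.00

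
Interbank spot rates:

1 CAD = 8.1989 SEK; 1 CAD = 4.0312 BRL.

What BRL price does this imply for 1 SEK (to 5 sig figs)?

1 SEK ÷ 8.1989 = 0.121968 CAD
0.121968 CAD × 4.0312 = 0.491676 BRL

SEK/BRL = 0.49168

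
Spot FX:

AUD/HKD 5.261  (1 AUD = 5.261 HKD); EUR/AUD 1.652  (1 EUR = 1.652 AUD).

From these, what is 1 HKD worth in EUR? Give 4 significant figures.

1 HKD ÷ 5.261 = 0.190078 AUD
0.190078 AUD ÷ 1.652 = 0.115059 EUR

HKD/EUR = 0.1151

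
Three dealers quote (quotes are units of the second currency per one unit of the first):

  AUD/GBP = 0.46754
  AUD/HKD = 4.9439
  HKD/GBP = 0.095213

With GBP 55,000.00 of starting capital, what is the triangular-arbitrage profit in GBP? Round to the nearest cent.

Profit: GBP 374.50

Profitable loop is GBP → AUD → HKD → GBP:
GBP 55,000.00 ÷ 0.46754 = AUD 117,636.99
AUD 117,636.99 × 4.9439 = HKD 581,585.53
HKD 581,585.53 × 0.095213 = GBP 55,374.50
Profit = GBP 55,374.50 − GBP 55,000.00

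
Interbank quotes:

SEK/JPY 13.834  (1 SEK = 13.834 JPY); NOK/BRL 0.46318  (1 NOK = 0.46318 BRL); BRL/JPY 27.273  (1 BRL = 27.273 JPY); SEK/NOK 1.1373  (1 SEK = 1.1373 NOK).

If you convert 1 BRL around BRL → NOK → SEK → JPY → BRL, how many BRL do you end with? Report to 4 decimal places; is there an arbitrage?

Around BRL → NOK → SEK → JPY → BRL: 1 ÷ 0.46318 ÷ 1.1373 × 13.834 ÷ 27.273 = 0.962920
Product < 1; profitable direction is BRL → JPY → SEK → NOK → BRL.

0.9629 (arbitrage exists)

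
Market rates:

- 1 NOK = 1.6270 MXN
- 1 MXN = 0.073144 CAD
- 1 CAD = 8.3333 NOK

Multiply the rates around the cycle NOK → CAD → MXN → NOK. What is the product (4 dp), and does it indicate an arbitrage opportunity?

Around NOK → CAD → MXN → NOK: 1 ÷ 8.3333 ÷ 0.073144 ÷ 1.6270 = 1.008363
Product > 1; profitable direction is NOK → CAD → MXN → NOK.

1.0084 (arbitrage exists)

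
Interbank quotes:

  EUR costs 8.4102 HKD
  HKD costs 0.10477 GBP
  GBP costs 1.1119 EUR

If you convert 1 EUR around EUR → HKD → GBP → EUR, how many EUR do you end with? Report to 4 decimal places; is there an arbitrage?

Around EUR → HKD → GBP → EUR: 1 × 8.4102 × 0.10477 × 1.1119 = 0.979736
Product < 1; profitable direction is EUR → GBP → HKD → EUR.

0.9797 (arbitrage exists)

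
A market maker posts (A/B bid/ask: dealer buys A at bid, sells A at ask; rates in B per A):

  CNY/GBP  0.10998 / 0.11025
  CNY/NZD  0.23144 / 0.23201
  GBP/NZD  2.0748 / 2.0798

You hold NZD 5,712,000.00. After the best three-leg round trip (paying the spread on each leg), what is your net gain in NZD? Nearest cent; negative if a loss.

Best loop NZD → GBP → CNY → NZD:
NZD 5,712,000.00 ÷ 2.0798 (buy GBP at ask) = GBP 2,746,417.92
GBP 2,746,417.92 ÷ 0.11025 (buy CNY at ask) = CNY 24,910,820.18
CNY 24,910,820.18 × 0.23144 (sell CNY at bid) = NZD 5,765,360.22

Net profit: NZD 53,360.22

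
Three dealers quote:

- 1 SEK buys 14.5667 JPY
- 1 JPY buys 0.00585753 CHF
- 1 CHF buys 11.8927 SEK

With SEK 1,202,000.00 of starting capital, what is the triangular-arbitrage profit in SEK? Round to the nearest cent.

Profit: SEK 17,721.36

Profitable loop is SEK → JPY → CHF → SEK:
SEK 1,202,000.00 × 14.5667 = JPY 17,509,173
JPY 17,509,173 × 0.00585753 = CHF 102,560.51
CHF 102,560.51 × 11.8927 = SEK 1,219,721.36
Profit = SEK 1,219,721.36 − SEK 1,202,000.00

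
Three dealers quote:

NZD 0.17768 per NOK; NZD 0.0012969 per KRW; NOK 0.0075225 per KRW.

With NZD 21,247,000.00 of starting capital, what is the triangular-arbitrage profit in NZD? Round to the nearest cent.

Profitable loop is NZD → KRW → NOK → NZD:
NZD 21,247,000.00 ÷ 0.0012969 = KRW 16,382,913,100
KRW 16,382,913,100 × 0.0075225 = NOK 123,240,463.80
NOK 123,240,463.80 × 0.17768 = NZD 21,897,365.61
Profit = NZD 21,897,365.61 − NZD 21,247,000.00

Profit: NZD 650,365.61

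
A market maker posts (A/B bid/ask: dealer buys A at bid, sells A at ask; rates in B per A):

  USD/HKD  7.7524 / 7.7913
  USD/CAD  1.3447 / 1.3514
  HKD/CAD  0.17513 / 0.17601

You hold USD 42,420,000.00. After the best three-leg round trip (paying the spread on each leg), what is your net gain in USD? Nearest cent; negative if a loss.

Net profit: USD 197,058.45

Best loop USD → HKD → CAD → USD:
USD 42,420,000.00 × 7.7524 (sell USD at bid) = HKD 328,856,808.00
HKD 328,856,808.00 × 0.17513 (sell HKD at bid) = CAD 57,592,692.79
CAD 57,592,692.79 ÷ 1.3514 (buy USD at ask) = USD 42,617,058.45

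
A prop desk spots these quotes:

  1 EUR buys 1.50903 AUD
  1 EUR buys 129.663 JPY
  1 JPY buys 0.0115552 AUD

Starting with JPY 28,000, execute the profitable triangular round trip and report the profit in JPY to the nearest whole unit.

Profitable loop is JPY → EUR → AUD → JPY:
JPY 28,000 ÷ 129.663 = EUR 215.94
EUR 215.94 × 1.50903 = AUD 325.87
AUD 325.87 ÷ 0.0115552 = JPY 28,201
Profit = JPY 28,201 − JPY 28,000

Profit: JPY 201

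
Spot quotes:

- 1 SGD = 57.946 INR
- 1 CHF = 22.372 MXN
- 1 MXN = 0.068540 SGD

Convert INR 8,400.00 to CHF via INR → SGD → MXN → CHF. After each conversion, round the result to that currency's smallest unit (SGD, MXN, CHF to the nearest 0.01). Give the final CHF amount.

INR 8,400.00 ÷ 57.946 = SGD 144.96
SGD 144.96 ÷ 0.068540 = MXN 2,114.97
MXN 2,114.97 ÷ 22.372 = CHF 94.54

CHF 94.54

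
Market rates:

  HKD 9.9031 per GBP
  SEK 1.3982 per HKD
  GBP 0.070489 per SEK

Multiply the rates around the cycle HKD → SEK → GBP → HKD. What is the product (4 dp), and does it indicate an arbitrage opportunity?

0.9760 (arbitrage exists)

Around HKD → SEK → GBP → HKD: 1 × 1.3982 × 0.070489 × 9.9031 = 0.976027
Product < 1; profitable direction is HKD → GBP → SEK → HKD.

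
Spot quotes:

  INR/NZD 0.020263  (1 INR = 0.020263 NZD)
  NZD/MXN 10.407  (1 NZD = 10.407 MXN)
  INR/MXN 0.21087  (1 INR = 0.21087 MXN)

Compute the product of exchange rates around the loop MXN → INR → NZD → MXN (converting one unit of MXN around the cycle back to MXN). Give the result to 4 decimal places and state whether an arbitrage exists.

Around MXN → INR → NZD → MXN: 1 ÷ 0.21087 × 0.020263 × 10.407 = 1.000033
Product ≈ 1 (deviation 0.003%, within rounding noise).

1.0000 (no arbitrage)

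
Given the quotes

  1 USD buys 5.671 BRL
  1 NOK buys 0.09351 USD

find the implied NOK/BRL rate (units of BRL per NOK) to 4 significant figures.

1 NOK × 0.09351 = 0.09351 USD
0.09351 USD × 5.671 = 0.530295 BRL

NOK/BRL = 0.5303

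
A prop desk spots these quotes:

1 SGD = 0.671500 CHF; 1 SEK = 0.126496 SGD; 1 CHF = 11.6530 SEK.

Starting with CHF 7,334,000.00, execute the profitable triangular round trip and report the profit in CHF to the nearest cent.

Profitable loop is CHF → SGD → SEK → CHF:
CHF 7,334,000.00 ÷ 0.671500 = SGD 10,921,816.83
SGD 10,921,816.83 ÷ 0.126496 = SEK 86,341,203.11
SEK 86,341,203.11 ÷ 11.6530 = CHF 7,409,354.08
Profit = CHF 7,409,354.08 − CHF 7,334,000.00

Profit: CHF 75,354.08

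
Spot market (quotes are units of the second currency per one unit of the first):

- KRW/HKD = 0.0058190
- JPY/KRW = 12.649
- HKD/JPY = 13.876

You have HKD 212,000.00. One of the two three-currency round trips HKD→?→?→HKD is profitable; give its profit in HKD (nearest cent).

Profitable loop is HKD → JPY → KRW → HKD:
HKD 212,000.00 × 13.876 = JPY 2,941,712
JPY 2,941,712 × 12.649 = KRW 37,209,715
KRW 37,209,715 × 0.0058190 = HKD 216,523.33
Profit = HKD 216,523.33 − HKD 212,000.00

Profit: HKD 4,523.33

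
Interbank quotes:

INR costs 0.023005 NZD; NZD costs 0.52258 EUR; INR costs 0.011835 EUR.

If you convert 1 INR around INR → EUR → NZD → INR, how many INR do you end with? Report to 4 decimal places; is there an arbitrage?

0.9844 (arbitrage exists)

Around INR → EUR → NZD → INR: 1 × 0.011835 ÷ 0.52258 ÷ 0.023005 = 0.984449
Product < 1; profitable direction is INR → NZD → EUR → INR.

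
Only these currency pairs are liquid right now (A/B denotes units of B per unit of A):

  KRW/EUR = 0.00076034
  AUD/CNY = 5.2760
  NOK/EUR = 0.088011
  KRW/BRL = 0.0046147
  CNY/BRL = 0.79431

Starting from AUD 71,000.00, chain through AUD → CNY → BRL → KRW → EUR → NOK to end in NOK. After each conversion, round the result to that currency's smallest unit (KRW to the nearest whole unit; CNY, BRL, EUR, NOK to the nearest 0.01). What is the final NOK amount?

AUD 71,000.00 × 5.2760 = CNY 374,596.00
CNY 374,596.00 × 0.79431 = BRL 297,545.35
BRL 297,545.35 ÷ 0.0046147 = KRW 64,477,723
KRW 64,477,723 × 0.00076034 = EUR 49,024.99
EUR 49,024.99 ÷ 0.088011 = NOK 557,032.53

NOK 557,032.53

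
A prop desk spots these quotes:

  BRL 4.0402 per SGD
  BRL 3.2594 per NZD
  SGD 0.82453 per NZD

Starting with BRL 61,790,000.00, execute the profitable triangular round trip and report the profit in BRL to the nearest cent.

Profitable loop is BRL → NZD → SGD → BRL:
BRL 61,790,000.00 ÷ 3.2594 = NZD 18,957,476.84
NZD 18,957,476.84 × 0.82453 = SGD 15,631,008.38
SGD 15,631,008.38 × 4.0402 = BRL 63,152,400.04
Profit = BRL 63,152,400.04 − BRL 61,790,000.00

Profit: BRL 1,362,400.04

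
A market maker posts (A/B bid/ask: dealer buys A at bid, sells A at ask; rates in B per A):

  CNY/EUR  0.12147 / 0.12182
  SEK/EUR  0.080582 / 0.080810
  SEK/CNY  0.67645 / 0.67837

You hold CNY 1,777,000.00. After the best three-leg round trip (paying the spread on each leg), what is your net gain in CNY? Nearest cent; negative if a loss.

Net profit: CNY 29,870.61

Best loop CNY → EUR → SEK → CNY:
CNY 1,777,000.00 × 0.12147 (sell CNY at bid) = EUR 215,852.19
EUR 215,852.19 ÷ 0.080810 (buy SEK at ask) = SEK 2,671,107.41
SEK 2,671,107.41 × 0.67645 (sell SEK at bid) = CNY 1,806,870.61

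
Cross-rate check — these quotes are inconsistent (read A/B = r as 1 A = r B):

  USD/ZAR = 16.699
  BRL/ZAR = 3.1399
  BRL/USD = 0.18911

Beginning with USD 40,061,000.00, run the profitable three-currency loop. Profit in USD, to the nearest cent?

Profitable loop is USD → ZAR → BRL → USD:
USD 40,061,000.00 × 16.699 = ZAR 668,978,639.00
ZAR 668,978,639.00 ÷ 3.1399 = BRL 213,057,307.24
BRL 213,057,307.24 × 0.18911 = USD 40,291,267.37
Profit = USD 40,291,267.37 − USD 40,061,000.00

Profit: USD 230,267.37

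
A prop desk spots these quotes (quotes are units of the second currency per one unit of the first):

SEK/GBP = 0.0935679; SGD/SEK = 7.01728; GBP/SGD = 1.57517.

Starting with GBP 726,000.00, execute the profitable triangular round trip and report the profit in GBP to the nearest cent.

Profitable loop is GBP → SGD → SEK → GBP:
GBP 726,000.00 × 1.57517 = SGD 1,143,573.42
SGD 1,143,573.42 × 7.01728 = SEK 8,024,774.89
SEK 8,024,774.89 × 0.0935679 = GBP 750,861.33
Profit = GBP 750,861.33 − GBP 726,000.00

Profit: GBP 24,861.33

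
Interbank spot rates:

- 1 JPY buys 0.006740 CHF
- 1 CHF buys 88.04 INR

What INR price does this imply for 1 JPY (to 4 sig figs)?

1 JPY × 0.006740 = 0.00674 CHF
0.00674 CHF × 88.04 = 0.59339 INR

JPY/INR = 0.5934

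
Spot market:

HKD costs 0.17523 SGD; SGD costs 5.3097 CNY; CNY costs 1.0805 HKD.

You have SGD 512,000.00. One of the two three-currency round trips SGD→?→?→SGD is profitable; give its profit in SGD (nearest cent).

Profitable loop is SGD → CNY → HKD → SGD:
SGD 512,000.00 × 5.3097 = CNY 2,718,566.40
CNY 2,718,566.40 × 1.0805 = HKD 2,937,411.00
HKD 2,937,411.00 × 0.17523 = SGD 514,722.53
Profit = SGD 514,722.53 − SGD 512,000.00

Profit: SGD 2,722.53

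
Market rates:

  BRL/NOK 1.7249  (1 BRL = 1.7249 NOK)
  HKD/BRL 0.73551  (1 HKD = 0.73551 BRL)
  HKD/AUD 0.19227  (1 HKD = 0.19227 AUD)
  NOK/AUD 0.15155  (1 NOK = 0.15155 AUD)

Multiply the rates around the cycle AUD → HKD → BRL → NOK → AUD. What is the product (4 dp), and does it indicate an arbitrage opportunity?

1.0000 (no arbitrage)

Around AUD → HKD → BRL → NOK → AUD: 1 ÷ 0.19227 × 0.73551 × 1.7249 × 0.15155 = 0.999993
Product ≈ 1 (deviation 0.001%, within rounding noise).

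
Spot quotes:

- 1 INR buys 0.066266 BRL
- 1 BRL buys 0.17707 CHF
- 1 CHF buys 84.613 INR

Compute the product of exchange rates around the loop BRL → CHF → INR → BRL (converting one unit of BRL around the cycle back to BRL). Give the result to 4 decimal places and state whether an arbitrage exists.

0.9928 (arbitrage exists)

Around BRL → CHF → INR → BRL: 1 × 0.17707 × 84.613 × 0.066266 = 0.992825
Product < 1; profitable direction is BRL → INR → CHF → BRL.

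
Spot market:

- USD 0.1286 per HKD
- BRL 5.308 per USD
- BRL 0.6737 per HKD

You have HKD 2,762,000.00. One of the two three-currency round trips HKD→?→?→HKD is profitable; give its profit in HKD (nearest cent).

Profit: HKD 36,523.83

Profitable loop is HKD → USD → BRL → HKD:
HKD 2,762,000.00 × 0.1286 = USD 355,193.20
USD 355,193.20 × 5.308 = BRL 1,885,365.51
BRL 1,885,365.51 ÷ 0.6737 = HKD 2,798,523.83
Profit = HKD 2,798,523.83 − HKD 2,762,000.00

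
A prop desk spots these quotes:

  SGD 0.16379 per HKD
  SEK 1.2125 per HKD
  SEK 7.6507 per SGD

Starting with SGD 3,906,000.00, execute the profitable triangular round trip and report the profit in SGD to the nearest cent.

Profit: SGD 130,816.86

Profitable loop is SGD → SEK → HKD → SGD:
SGD 3,906,000.00 × 7.6507 = SEK 29,883,634.20
SEK 29,883,634.20 ÷ 1.2125 = HKD 24,646,296.25
HKD 24,646,296.25 × 0.16379 = SGD 4,036,816.86
Profit = SGD 4,036,816.86 − SGD 3,906,000.00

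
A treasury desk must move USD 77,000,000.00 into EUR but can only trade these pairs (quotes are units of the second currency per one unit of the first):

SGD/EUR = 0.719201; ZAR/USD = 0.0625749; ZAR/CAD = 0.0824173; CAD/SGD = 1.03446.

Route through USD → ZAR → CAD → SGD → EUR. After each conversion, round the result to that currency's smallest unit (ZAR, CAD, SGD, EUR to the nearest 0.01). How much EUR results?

USD 77,000,000.00 ÷ 0.0625749 = ZAR 1,230,525,338.43
ZAR 1,230,525,338.43 × 0.0824173 = CAD 101,416,575.97
CAD 101,416,575.97 × 1.03446 = SGD 104,911,391.18
SGD 104,911,391.18 × 0.719201 = EUR 75,452,377.45

EUR 75,452,377.45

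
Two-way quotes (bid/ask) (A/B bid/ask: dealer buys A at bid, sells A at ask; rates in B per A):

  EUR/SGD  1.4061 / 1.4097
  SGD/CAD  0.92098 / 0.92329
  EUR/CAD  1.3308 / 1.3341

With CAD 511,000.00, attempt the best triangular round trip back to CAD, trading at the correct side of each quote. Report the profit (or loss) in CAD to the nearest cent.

Net profit: CAD 11,479.03

Best loop CAD → SGD → EUR → CAD:
CAD 511,000.00 ÷ 0.92329 (buy SGD at ask) = SGD 553,455.58
SGD 553,455.58 ÷ 1.4097 (buy EUR at ask) = EUR 392,605.22
EUR 392,605.22 × 1.3308 (sell EUR at bid) = CAD 522,479.03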